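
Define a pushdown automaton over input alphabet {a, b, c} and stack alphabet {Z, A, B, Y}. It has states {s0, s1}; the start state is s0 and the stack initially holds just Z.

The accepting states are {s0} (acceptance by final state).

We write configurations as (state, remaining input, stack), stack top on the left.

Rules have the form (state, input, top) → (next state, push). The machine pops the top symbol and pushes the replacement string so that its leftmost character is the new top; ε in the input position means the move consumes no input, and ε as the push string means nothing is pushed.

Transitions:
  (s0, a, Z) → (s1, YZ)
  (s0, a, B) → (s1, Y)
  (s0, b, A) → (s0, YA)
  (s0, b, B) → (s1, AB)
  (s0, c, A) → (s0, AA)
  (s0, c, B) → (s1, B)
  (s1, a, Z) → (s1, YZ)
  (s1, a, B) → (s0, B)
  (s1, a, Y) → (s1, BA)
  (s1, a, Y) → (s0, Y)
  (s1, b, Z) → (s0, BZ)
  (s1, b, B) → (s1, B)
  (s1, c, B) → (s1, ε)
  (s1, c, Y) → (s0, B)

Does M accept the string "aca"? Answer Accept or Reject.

No computation consumes all input and reaches a final state.

Reject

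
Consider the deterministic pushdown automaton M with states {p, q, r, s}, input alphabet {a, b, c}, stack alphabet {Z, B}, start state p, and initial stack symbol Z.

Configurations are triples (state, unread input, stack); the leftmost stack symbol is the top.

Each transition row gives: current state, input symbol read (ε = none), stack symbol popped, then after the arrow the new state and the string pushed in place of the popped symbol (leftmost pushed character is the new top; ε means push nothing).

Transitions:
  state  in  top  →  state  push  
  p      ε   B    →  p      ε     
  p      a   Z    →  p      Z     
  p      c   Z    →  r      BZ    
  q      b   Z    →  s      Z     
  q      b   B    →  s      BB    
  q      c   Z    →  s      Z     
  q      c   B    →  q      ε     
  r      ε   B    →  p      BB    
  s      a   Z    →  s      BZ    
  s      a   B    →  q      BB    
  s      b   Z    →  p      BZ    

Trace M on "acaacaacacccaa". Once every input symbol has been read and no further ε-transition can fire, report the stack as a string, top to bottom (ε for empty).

Z

(p, acaacaacacccaa, Z)
  read a, top Z: go to p, push Z → (p, caacaacacccaa, Z)
  read c, top Z: go to r, push BZ → (r, aacaacacccaa, BZ)
  ε-move, top B: go to p, push BB → (p, aacaacacccaa, BBZ)
  ε-move, top B: go to p, push ε → (p, aacaacacccaa, BZ)
  ε-move, top B: go to p, push ε → (p, aacaacacccaa, Z)
  read a, top Z: go to p, push Z → (p, acaacacccaa, Z)
  read a, top Z: go to p, push Z → (p, caacacccaa, Z)
  read c, top Z: go to r, push BZ → (r, aacacccaa, BZ)
  ε-move, top B: go to p, push BB → (p, aacacccaa, BBZ)
  ε-move, top B: go to p, push ε → (p, aacacccaa, BZ)
  ε-move, top B: go to p, push ε → (p, aacacccaa, Z)
  read a, top Z: go to p, push Z → (p, acacccaa, Z)
  read a, top Z: go to p, push Z → (p, cacccaa, Z)
  read c, top Z: go to r, push BZ → (r, acccaa, BZ)
  ε-move, top B: go to p, push BB → (p, acccaa, BBZ)
  ε-move, top B: go to p, push ε → (p, acccaa, BZ)
  ε-move, top B: go to p, push ε → (p, acccaa, Z)
  read a, top Z: go to p, push Z → (p, cccaa, Z)
  read c, top Z: go to r, push BZ → (r, ccaa, BZ)
  ε-move, top B: go to p, push BB → (p, ccaa, BBZ)
  ε-move, top B: go to p, push ε → (p, ccaa, BZ)
  ε-move, top B: go to p, push ε → (p, ccaa, Z)
  read c, top Z: go to r, push BZ → (r, caa, BZ)
  ε-move, top B: go to p, push BB → (p, caa, BBZ)
  ε-move, top B: go to p, push ε → (p, caa, BZ)
  ε-move, top B: go to p, push ε → (p, caa, Z)
  read c, top Z: go to r, push BZ → (r, aa, BZ)
  ε-move, top B: go to p, push BB → (p, aa, BBZ)
  ε-move, top B: go to p, push ε → (p, aa, BZ)
  ε-move, top B: go to p, push ε → (p, aa, Z)
  read a, top Z: go to p, push Z → (p, a, Z)
  read a, top Z: go to p, push Z → (p, ε, Z)
All input consumed in state p with stack Z.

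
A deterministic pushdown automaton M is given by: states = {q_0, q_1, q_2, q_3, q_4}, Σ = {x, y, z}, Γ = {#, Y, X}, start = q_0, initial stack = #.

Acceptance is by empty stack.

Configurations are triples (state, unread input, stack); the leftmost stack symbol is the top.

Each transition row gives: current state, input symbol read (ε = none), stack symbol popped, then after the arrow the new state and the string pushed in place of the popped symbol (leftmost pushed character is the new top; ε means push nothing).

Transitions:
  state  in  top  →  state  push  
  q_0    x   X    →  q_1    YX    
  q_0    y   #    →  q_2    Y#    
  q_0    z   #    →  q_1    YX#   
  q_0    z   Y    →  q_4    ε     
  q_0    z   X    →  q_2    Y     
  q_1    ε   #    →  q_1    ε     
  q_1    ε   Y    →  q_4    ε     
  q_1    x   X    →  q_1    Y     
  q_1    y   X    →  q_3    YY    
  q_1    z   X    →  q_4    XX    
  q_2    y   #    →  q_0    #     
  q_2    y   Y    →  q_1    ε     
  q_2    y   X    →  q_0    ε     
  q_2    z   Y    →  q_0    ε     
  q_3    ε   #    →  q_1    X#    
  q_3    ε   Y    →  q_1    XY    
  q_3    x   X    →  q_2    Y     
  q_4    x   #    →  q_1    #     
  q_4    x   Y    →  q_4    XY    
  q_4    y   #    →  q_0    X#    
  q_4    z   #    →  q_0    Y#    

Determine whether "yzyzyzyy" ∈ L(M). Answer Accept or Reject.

Accept

(q_0, yzyzyzyy, #) ⊢ (q_2, zyzyzyy, Y#) ⊢ (q_0, yzyzyy, #) ⊢ (q_2, zyzyy, Y#) ⊢ (q_0, yzyy, #) ⊢ (q_2, zyy, Y#) ⊢ (q_0, yy, #) ⊢ (q_2, y, Y#) ⊢ (q_1, ε, #) ⊢ (q_1, ε, ε)
All input consumed and the stack is empty.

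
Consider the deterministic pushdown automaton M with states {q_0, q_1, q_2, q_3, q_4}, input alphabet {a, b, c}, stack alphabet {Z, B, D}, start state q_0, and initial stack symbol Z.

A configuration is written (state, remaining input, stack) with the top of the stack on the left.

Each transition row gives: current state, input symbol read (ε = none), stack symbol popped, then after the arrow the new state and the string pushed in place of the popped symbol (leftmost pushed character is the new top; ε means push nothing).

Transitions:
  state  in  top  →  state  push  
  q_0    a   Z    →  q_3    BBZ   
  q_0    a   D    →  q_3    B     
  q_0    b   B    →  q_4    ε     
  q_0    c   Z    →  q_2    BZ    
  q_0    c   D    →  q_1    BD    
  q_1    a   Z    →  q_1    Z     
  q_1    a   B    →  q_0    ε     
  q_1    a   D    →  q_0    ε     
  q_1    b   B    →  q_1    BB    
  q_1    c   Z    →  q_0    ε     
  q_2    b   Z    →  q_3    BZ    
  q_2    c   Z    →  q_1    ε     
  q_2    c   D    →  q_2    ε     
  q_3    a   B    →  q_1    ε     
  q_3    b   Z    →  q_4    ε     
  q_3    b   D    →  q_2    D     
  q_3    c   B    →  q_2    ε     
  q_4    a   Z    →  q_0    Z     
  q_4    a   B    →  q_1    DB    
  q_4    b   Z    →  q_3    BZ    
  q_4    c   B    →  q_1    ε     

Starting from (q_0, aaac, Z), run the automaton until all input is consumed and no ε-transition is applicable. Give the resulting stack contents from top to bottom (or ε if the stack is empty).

BZ

(q_0, aaac, Z)
  read a, top Z: go to q_3, push BBZ → (q_3, aac, BBZ)
  read a, top B: go to q_1, push ε → (q_1, ac, BZ)
  read a, top B: go to q_0, push ε → (q_0, c, Z)
  read c, top Z: go to q_2, push BZ → (q_2, ε, BZ)
All input consumed in state q_2 with stack BZ.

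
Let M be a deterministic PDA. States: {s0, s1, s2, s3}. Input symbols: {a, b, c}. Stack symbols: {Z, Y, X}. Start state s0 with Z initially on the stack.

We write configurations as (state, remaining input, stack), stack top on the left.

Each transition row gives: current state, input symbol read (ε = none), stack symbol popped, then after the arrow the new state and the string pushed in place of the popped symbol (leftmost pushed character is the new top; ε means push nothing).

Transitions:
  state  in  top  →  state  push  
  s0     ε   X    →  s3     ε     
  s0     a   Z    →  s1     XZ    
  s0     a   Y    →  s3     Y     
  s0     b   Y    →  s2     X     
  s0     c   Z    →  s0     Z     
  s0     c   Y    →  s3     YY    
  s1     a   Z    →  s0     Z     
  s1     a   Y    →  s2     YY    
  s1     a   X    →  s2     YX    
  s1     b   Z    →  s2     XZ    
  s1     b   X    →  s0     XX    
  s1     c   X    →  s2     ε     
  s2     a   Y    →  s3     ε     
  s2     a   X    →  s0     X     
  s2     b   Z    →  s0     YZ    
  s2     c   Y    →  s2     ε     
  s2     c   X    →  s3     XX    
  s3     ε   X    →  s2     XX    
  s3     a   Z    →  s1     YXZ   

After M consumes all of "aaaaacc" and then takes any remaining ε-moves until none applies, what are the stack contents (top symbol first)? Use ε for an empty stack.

XXXXXXZ

(s0, aaaaacc, Z)
  read a, top Z: go to s1, push XZ → (s1, aaaacc, XZ)
  read a, top X: go to s2, push YX → (s2, aaacc, YXZ)
  read a, top Y: go to s3, push ε → (s3, aacc, XZ)
  ε-move, top X: go to s2, push XX → (s2, aacc, XXZ)
  read a, top X: go to s0, push X → (s0, acc, XXZ)
  ε-move, top X: go to s3, push ε → (s3, acc, XZ)
  ε-move, top X: go to s2, push XX → (s2, acc, XXZ)
  read a, top X: go to s0, push X → (s0, cc, XXZ)
  ε-move, top X: go to s3, push ε → (s3, cc, XZ)
  ε-move, top X: go to s2, push XX → (s2, cc, XXZ)
  read c, top X: go to s3, push XX → (s3, c, XXXZ)
  ε-move, top X: go to s2, push XX → (s2, c, XXXXZ)
  read c, top X: go to s3, push XX → (s3, ε, XXXXXZ)
  ε-move, top X: go to s2, push XX → (s2, ε, XXXXXXZ)
All input consumed in state s2 with stack XXXXXXZ.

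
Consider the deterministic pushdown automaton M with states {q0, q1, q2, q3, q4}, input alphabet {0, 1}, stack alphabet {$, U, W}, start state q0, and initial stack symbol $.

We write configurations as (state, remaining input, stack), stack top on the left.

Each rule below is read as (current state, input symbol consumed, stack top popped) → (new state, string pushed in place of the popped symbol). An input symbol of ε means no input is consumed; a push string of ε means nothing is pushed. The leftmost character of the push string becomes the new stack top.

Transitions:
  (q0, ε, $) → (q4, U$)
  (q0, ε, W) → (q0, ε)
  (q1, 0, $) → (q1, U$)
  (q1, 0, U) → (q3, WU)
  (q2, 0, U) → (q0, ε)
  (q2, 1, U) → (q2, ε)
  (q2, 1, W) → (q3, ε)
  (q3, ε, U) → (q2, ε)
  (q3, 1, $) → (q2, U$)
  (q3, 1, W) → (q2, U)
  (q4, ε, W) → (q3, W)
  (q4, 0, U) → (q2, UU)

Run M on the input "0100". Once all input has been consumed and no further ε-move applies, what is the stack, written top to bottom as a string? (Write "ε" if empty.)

UU$

(q0, 0100, $)
  ε-move, top $: go to q4, push U$ → (q4, 0100, U$)
  read 0, top U: go to q2, push UU → (q2, 100, UU$)
  read 1, top U: go to q2, push ε → (q2, 00, U$)
  read 0, top U: go to q0, push ε → (q0, 0, $)
  ε-move, top $: go to q4, push U$ → (q4, 0, U$)
  read 0, top U: go to q2, push UU → (q2, ε, UU$)
All input consumed in state q2 with stack UU$.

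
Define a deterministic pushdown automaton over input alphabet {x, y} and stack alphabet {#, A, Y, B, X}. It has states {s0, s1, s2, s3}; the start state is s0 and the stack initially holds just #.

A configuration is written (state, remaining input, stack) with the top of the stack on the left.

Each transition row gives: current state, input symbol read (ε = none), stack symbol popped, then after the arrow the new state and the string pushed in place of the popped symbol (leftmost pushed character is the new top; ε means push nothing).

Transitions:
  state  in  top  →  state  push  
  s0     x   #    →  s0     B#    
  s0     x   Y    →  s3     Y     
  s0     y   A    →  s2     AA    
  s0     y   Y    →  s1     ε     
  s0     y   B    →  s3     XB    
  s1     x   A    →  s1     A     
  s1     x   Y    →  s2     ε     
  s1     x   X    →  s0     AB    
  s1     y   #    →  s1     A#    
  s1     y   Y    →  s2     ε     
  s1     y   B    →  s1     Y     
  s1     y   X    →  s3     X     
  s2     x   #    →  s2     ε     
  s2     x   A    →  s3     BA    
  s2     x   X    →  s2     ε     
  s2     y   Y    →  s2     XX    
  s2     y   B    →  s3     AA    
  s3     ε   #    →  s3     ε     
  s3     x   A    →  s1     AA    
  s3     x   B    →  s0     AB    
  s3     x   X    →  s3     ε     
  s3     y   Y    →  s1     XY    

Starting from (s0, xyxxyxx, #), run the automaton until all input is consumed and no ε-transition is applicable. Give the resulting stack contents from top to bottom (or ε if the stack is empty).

(s0, xyxxyxx, #)
  read x, top #: go to s0, push B# → (s0, yxxyxx, B#)
  read y, top B: go to s3, push XB → (s3, xxyxx, XB#)
  read x, top X: go to s3, push ε → (s3, xyxx, B#)
  read x, top B: go to s0, push AB → (s0, yxx, AB#)
  read y, top A: go to s2, push AA → (s2, xx, AAB#)
  read x, top A: go to s3, push BA → (s3, x, BAAB#)
  read x, top B: go to s0, push AB → (s0, ε, ABAAB#)
All input consumed in state s0 with stack ABAAB#.

ABAAB#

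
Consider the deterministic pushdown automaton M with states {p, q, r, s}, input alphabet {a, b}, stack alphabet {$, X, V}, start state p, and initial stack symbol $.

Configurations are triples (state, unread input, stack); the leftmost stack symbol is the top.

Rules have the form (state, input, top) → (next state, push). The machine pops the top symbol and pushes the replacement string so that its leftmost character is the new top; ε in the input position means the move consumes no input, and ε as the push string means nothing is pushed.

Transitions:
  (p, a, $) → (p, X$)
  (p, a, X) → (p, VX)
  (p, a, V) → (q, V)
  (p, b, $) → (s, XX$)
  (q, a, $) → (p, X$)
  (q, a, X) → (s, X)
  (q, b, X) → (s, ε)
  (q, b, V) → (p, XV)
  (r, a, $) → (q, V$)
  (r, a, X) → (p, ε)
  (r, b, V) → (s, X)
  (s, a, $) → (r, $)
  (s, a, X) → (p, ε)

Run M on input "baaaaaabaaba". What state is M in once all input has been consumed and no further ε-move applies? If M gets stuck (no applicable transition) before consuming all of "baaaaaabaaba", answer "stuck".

(p, baaaaaabaaba, $)
  read b, top $: go to s, push XX$ → (s, aaaaaabaaba, XX$)
  read a, top X: go to p, push ε → (p, aaaaabaaba, X$)
  read a, top X: go to p, push VX → (p, aaaabaaba, VX$)
  read a, top V: go to q, push V → (q, aaabaaba, VX$)
No transition for (q, a, top V); M blocks with input aaabaaba remaining.

stuck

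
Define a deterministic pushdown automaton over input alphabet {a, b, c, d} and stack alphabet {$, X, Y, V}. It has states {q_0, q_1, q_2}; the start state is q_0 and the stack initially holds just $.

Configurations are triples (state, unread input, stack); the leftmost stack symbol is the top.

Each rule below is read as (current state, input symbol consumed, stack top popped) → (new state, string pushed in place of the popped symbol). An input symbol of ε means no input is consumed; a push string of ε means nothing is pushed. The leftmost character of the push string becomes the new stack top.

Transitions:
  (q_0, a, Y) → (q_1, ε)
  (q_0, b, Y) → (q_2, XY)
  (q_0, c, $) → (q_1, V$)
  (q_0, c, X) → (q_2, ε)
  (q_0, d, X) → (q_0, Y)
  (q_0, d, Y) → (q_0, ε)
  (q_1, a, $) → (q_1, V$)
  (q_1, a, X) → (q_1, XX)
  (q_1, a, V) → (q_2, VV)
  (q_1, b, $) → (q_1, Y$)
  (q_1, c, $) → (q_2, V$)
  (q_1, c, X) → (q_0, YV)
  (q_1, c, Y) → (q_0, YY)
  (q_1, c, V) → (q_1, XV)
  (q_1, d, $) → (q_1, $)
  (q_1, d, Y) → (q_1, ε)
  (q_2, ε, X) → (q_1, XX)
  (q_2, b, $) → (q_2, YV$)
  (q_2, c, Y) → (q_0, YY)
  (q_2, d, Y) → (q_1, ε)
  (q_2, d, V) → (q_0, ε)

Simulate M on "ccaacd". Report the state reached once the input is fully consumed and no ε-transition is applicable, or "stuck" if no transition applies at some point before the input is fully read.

q_0

(q_0, ccaacd, $) ⊢ (q_1, caacd, V$) ⊢ (q_1, aacd, XV$) ⊢ (q_1, acd, XXV$) ⊢ (q_1, cd, XXXV$) ⊢ (q_0, d, YVXXV$) ⊢ (q_0, ε, VXXV$)
All input consumed; M is in state q_0.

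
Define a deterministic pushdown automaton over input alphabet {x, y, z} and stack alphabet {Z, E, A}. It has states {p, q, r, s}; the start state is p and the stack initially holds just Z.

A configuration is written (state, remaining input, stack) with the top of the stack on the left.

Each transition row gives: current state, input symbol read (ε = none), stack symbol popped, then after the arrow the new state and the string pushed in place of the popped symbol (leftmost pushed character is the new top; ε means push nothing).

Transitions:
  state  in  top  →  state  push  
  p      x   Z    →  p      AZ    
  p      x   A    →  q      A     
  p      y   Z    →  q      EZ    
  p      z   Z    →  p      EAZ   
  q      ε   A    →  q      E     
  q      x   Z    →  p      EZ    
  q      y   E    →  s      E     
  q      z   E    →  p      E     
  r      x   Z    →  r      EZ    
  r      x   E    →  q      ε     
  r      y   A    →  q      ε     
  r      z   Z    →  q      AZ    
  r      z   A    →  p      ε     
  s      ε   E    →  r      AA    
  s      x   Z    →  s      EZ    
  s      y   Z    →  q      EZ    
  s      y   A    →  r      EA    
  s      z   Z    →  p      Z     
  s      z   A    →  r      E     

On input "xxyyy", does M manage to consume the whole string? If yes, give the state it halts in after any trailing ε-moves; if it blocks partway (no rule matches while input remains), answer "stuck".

r

(p, xxyyy, Z) ⊢ (p, xyyy, AZ) ⊢ (q, yyy, AZ) ⊢ (q, yyy, EZ) ⊢ (s, yy, EZ) ⊢ (r, yy, AAZ) ⊢ (q, y, AZ) ⊢ (q, y, EZ) ⊢ (s, ε, EZ) ⊢ (r, ε, AAZ)
All input consumed; M is in state r.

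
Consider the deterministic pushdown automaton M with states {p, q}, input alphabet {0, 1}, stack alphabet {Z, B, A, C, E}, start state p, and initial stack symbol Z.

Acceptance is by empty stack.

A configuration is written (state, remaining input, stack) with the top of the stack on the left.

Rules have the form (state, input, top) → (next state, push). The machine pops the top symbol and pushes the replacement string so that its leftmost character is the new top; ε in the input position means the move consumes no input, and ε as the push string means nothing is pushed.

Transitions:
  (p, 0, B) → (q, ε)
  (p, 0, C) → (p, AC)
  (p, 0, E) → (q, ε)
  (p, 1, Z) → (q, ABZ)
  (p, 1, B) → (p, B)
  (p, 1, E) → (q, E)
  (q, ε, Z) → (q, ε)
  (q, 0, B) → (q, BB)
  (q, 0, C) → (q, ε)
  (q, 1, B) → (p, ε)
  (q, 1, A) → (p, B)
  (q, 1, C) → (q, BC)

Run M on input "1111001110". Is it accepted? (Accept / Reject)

(p, 1111001110, Z) ⊢ (q, 111001110, ABZ) ⊢ (p, 11001110, BBZ) ⊢ (p, 1001110, BBZ) ⊢ (p, 001110, BBZ) ⊢ (q, 01110, BZ) ⊢ (q, 1110, BBZ) ⊢ (p, 110, BZ) ⊢ (p, 10, BZ) ⊢ (p, 0, BZ) ⊢ (q, ε, Z) ⊢ (q, ε, ε)
All input consumed and the stack is empty.

Accept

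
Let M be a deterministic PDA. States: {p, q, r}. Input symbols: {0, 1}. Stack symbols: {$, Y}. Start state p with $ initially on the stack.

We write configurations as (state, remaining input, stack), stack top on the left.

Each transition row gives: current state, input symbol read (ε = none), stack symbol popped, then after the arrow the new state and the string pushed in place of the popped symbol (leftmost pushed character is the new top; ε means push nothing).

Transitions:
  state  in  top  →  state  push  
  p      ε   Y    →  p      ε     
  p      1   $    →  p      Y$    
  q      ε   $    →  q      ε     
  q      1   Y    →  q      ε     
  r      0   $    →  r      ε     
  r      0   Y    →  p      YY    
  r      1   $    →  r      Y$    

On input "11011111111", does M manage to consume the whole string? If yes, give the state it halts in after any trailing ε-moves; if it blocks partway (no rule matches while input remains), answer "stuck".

stuck

(p, 11011111111, $)
  read 1, top $: go to p, push Y$ → (p, 1011111111, Y$)
  ε-move, top Y: go to p, push ε → (p, 1011111111, $)
  read 1, top $: go to p, push Y$ → (p, 011111111, Y$)
  ε-move, top Y: go to p, push ε → (p, 011111111, $)
No transition for (p, 0, top $); M blocks with input 011111111 remaining.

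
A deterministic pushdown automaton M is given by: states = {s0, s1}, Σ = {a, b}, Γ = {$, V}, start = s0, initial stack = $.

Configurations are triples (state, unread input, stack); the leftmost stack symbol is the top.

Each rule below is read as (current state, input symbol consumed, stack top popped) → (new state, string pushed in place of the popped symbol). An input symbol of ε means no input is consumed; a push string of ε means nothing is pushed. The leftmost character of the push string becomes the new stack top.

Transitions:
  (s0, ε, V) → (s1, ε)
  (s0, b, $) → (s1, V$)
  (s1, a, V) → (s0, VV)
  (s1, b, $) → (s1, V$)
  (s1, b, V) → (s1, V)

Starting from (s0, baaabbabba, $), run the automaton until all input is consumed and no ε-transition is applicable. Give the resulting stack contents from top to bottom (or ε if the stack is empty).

V$

(s0, baaabbabba, $) ⊢ (s1, aaabbabba, V$) ⊢ (s0, aabbabba, VV$) ⊢ (s1, aabbabba, V$) ⊢ (s0, abbabba, VV$) ⊢ (s1, abbabba, V$) ⊢ (s0, bbabba, VV$) ⊢ (s1, bbabba, V$) ⊢ (s1, babba, V$) ⊢ (s1, abba, V$) ⊢ (s0, bba, VV$) ⊢ (s1, bba, V$) ⊢ (s1, ba, V$) ⊢ (s1, a, V$) ⊢ (s0, ε, VV$) ⊢ (s1, ε, V$)
All input consumed in state s1 with stack V$.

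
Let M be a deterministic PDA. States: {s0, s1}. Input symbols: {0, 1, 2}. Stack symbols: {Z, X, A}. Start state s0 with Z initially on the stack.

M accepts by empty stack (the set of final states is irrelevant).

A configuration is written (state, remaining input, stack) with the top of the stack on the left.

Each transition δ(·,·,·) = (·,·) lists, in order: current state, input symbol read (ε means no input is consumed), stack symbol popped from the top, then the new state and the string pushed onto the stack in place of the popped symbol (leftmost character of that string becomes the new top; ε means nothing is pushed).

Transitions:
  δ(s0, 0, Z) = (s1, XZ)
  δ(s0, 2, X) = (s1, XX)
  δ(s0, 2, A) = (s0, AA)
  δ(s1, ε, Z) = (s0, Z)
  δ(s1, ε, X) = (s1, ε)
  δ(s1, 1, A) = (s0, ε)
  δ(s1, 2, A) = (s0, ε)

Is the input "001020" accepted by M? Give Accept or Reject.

(s0, 001020, Z) ⊢ (s1, 01020, XZ) ⊢ (s1, 01020, Z) ⊢ (s0, 01020, Z) ⊢ (s1, 1020, XZ) ⊢ (s1, 1020, Z) ⊢ (s0, 1020, Z)
No transition applies at (s0, 1020, Z); input not fully consumed.

Reject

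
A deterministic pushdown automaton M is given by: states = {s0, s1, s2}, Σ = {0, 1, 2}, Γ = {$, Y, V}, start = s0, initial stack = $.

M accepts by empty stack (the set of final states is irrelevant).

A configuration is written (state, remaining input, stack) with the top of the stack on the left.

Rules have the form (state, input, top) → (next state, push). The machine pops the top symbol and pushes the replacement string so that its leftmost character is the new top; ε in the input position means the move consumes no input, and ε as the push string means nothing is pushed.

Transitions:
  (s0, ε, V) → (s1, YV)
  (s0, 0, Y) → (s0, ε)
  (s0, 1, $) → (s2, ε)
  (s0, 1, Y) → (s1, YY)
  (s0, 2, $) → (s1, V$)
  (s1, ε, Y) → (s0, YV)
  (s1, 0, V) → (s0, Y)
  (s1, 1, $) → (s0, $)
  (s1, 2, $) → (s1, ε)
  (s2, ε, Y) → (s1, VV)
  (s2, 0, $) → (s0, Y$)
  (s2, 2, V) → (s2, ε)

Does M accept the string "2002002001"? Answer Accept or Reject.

Accept

(s0, 2002002001, $)
  read 2, top $: go to s1, push V$ → (s1, 002002001, V$)
  read 0, top V: go to s0, push Y → (s0, 02002001, Y$)
  read 0, top Y: go to s0, push ε → (s0, 2002001, $)
  read 2, top $: go to s1, push V$ → (s1, 002001, V$)
  read 0, top V: go to s0, push Y → (s0, 02001, Y$)
  read 0, top Y: go to s0, push ε → (s0, 2001, $)
  read 2, top $: go to s1, push V$ → (s1, 001, V$)
  read 0, top V: go to s0, push Y → (s0, 01, Y$)
  read 0, top Y: go to s0, push ε → (s0, 1, $)
  read 1, top $: go to s2, push ε → (s2, ε, ε)
All input consumed and the stack is empty.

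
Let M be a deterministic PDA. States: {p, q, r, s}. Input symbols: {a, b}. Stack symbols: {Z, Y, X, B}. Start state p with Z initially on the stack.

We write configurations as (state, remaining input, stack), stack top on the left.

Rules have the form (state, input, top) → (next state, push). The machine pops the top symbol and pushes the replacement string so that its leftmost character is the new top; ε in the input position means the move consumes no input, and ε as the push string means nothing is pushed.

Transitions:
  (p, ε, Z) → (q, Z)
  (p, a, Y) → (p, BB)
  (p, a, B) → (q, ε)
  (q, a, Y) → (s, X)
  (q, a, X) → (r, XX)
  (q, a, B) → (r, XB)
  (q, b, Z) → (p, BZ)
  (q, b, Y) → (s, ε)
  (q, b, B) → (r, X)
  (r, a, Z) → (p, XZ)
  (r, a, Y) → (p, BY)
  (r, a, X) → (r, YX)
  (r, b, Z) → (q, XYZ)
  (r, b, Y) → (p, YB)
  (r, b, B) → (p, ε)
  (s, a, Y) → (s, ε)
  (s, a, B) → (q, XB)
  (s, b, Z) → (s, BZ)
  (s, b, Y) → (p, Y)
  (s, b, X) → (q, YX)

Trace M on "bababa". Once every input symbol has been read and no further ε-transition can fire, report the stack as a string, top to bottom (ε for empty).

(p, bababa, Z)
  ε-move, top Z: go to q, push Z → (q, bababa, Z)
  read b, top Z: go to p, push BZ → (p, ababa, BZ)
  read a, top B: go to q, push ε → (q, baba, Z)
  read b, top Z: go to p, push BZ → (p, aba, BZ)
  read a, top B: go to q, push ε → (q, ba, Z)
  read b, top Z: go to p, push BZ → (p, a, BZ)
  read a, top B: go to q, push ε → (q, ε, Z)
All input consumed in state q with stack Z.

Z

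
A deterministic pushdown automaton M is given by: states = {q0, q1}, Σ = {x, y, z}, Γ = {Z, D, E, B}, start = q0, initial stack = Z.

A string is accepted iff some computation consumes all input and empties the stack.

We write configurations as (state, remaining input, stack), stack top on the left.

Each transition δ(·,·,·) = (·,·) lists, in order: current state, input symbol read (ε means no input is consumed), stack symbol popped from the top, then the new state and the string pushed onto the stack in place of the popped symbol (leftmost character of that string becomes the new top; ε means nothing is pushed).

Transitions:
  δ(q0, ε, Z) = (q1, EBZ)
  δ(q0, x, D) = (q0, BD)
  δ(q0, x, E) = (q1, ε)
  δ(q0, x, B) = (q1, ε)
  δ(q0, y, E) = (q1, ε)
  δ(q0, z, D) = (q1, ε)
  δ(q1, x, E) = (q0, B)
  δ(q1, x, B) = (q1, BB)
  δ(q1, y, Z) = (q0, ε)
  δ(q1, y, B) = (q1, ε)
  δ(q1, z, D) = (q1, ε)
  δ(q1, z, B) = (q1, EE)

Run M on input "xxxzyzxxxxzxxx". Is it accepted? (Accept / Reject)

Reject

(q0, xxxzyzxxxxzxxx, Z) ⊢ (q1, xxxzyzxxxxzxxx, EBZ) ⊢ (q0, xxzyzxxxxzxxx, BBZ) ⊢ (q1, xzyzxxxxzxxx, BZ) ⊢ (q1, zyzxxxxzxxx, BBZ) ⊢ (q1, yzxxxxzxxx, EEBZ)
No transition applies at (q1, yzxxxxzxxx, EEBZ); input not fully consumed.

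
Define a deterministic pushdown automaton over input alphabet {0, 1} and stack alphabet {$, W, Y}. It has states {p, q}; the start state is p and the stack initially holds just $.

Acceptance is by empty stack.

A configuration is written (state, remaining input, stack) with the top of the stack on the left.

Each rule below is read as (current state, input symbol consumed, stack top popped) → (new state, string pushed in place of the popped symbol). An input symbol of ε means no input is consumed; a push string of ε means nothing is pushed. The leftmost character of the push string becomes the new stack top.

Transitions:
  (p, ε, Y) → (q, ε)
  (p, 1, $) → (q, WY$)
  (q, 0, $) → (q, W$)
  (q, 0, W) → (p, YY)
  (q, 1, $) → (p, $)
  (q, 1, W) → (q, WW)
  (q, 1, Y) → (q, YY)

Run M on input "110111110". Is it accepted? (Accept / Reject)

Reject

(p, 110111110, $) ⊢ (q, 10111110, WY$) ⊢ (q, 0111110, WWY$) ⊢ (p, 111110, YYWY$) ⊢ (q, 111110, YWY$) ⊢ (q, 11110, YYWY$) ⊢ (q, 1110, YYYWY$) ⊢ (q, 110, YYYYWY$) ⊢ (q, 10, YYYYYWY$) ⊢ (q, 0, YYYYYYWY$)
No transition applies at (q, 0, YYYYYYWY$); input not fully consumed.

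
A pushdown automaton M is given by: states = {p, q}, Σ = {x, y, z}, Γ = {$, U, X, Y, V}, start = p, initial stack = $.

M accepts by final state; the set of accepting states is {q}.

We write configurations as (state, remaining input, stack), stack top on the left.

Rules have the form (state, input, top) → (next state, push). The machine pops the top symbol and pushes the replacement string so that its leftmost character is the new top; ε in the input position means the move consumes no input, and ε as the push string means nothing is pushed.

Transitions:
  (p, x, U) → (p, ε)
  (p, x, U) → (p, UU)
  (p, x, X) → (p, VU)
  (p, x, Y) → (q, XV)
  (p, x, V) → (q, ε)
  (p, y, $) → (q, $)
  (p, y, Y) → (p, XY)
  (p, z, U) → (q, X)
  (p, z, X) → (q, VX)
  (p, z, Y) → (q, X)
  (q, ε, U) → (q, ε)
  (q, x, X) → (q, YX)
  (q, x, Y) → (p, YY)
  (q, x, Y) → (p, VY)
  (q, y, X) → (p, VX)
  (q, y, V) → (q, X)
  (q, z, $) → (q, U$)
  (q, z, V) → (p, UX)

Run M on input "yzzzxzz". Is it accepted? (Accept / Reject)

Reject

No computation consumes all input and reaches a final state.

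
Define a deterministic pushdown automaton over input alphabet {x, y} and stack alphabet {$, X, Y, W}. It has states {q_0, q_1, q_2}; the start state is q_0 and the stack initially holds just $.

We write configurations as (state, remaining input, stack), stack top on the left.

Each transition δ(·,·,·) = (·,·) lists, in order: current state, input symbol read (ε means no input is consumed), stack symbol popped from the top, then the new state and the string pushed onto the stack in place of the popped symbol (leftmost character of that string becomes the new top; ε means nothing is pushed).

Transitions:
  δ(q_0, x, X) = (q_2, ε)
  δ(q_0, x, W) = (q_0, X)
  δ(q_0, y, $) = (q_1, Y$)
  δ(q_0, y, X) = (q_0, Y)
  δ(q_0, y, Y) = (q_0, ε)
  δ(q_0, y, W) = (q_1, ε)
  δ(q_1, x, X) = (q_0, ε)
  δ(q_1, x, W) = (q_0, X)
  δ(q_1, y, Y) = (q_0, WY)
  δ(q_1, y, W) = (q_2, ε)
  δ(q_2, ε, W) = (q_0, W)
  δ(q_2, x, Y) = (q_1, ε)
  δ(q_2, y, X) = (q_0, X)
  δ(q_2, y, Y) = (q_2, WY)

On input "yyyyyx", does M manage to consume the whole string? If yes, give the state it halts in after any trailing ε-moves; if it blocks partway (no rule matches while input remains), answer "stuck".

(q_0, yyyyyx, $) ⊢ (q_1, yyyyx, Y$) ⊢ (q_0, yyyx, WY$) ⊢ (q_1, yyx, Y$) ⊢ (q_0, yx, WY$) ⊢ (q_1, x, Y$)
No transition for (q_1, x, top Y); M blocks with input x remaining.

stuck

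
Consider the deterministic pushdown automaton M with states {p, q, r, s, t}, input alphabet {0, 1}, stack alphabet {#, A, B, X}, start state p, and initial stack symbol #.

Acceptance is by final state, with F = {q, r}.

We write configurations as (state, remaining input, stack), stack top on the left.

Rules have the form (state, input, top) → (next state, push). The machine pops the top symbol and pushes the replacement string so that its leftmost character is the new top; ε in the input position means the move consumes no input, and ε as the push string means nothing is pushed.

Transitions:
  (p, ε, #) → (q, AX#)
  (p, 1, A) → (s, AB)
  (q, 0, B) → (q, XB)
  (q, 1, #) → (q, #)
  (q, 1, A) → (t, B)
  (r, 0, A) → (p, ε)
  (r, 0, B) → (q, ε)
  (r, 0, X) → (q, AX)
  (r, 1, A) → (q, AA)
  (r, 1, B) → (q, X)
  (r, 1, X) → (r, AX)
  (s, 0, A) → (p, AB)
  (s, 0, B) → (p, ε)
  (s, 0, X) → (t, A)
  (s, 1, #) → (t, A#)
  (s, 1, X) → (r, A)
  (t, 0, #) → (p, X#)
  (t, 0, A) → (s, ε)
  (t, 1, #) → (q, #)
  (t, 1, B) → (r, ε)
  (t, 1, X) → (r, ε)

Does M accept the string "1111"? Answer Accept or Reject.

Accept

(p, 1111, #)
  ε-move, top #: go to q, push AX# → (q, 1111, AX#)
  read 1, top A: go to t, push B → (t, 111, BX#)
  read 1, top B: go to r, push ε → (r, 11, X#)
  read 1, top X: go to r, push AX → (r, 1, AX#)
  read 1, top A: go to q, push AA → (q, ε, AAX#)
All input consumed; state q ∈ F.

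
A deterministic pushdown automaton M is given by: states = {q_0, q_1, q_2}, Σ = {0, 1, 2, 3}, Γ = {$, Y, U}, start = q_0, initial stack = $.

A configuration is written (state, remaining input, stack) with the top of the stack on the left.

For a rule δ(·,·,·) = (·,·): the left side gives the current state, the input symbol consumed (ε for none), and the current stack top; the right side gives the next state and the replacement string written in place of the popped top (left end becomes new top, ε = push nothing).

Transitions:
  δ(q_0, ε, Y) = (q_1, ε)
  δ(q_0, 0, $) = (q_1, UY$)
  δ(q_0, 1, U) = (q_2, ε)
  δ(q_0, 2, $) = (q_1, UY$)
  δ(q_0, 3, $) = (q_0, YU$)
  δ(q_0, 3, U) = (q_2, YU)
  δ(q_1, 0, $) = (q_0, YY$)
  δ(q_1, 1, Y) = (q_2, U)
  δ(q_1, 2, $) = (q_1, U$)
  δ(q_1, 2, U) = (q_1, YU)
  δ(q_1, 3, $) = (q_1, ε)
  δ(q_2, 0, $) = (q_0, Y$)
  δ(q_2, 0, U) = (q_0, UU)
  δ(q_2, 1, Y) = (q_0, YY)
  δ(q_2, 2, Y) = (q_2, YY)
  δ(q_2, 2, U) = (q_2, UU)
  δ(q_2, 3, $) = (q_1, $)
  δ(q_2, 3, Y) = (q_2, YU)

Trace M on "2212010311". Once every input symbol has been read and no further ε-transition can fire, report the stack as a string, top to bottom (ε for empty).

UUUUUY$

(q_0, 2212010311, $)
  read 2, top $: go to q_1, push UY$ → (q_1, 212010311, UY$)
  read 2, top U: go to q_1, push YU → (q_1, 12010311, YUY$)
  read 1, top Y: go to q_2, push U → (q_2, 2010311, UUY$)
  read 2, top U: go to q_2, push UU → (q_2, 010311, UUUY$)
  read 0, top U: go to q_0, push UU → (q_0, 10311, UUUUY$)
  read 1, top U: go to q_2, push ε → (q_2, 0311, UUUY$)
  read 0, top U: go to q_0, push UU → (q_0, 311, UUUUY$)
  read 3, top U: go to q_2, push YU → (q_2, 11, YUUUUY$)
  read 1, top Y: go to q_0, push YY → (q_0, 1, YYUUUUY$)
  ε-move, top Y: go to q_1, push ε → (q_1, 1, YUUUUY$)
  read 1, top Y: go to q_2, push U → (q_2, ε, UUUUUY$)
All input consumed in state q_2 with stack UUUUUY$.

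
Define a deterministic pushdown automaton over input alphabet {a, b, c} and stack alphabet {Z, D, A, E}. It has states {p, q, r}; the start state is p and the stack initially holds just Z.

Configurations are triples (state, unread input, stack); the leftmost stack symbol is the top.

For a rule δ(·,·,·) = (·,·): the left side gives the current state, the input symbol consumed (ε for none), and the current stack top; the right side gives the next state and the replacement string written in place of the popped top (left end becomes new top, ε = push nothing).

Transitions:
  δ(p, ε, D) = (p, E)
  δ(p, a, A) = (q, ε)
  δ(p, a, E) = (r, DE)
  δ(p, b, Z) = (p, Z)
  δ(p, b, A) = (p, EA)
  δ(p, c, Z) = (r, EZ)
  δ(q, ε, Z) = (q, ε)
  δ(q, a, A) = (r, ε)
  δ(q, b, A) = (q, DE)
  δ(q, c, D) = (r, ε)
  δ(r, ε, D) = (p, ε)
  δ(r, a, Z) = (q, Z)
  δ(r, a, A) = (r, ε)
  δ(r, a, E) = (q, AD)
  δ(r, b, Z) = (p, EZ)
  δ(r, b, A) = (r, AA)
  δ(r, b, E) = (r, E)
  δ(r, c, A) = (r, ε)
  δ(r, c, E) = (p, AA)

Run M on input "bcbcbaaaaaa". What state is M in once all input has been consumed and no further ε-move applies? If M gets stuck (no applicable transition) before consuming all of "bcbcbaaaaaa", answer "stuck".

p

(p, bcbcbaaaaaa, Z)
  read b, top Z: go to p, push Z → (p, cbcbaaaaaa, Z)
  read c, top Z: go to r, push EZ → (r, bcbaaaaaa, EZ)
  read b, top E: go to r, push E → (r, cbaaaaaa, EZ)
  read c, top E: go to p, push AA → (p, baaaaaa, AAZ)
  read b, top A: go to p, push EA → (p, aaaaaa, EAAZ)
  read a, top E: go to r, push DE → (r, aaaaa, DEAAZ)
  ε-move, top D: go to p, push ε → (p, aaaaa, EAAZ)
  read a, top E: go to r, push DE → (r, aaaa, DEAAZ)
  ε-move, top D: go to p, push ε → (p, aaaa, EAAZ)
  read a, top E: go to r, push DE → (r, aaa, DEAAZ)
  ε-move, top D: go to p, push ε → (p, aaa, EAAZ)
  read a, top E: go to r, push DE → (r, aa, DEAAZ)
  ε-move, top D: go to p, push ε → (p, aa, EAAZ)
  read a, top E: go to r, push DE → (r, a, DEAAZ)
  ε-move, top D: go to p, push ε → (p, a, EAAZ)
  read a, top E: go to r, push DE → (r, ε, DEAAZ)
  ε-move, top D: go to p, push ε → (p, ε, EAAZ)
All input consumed; M is in state p.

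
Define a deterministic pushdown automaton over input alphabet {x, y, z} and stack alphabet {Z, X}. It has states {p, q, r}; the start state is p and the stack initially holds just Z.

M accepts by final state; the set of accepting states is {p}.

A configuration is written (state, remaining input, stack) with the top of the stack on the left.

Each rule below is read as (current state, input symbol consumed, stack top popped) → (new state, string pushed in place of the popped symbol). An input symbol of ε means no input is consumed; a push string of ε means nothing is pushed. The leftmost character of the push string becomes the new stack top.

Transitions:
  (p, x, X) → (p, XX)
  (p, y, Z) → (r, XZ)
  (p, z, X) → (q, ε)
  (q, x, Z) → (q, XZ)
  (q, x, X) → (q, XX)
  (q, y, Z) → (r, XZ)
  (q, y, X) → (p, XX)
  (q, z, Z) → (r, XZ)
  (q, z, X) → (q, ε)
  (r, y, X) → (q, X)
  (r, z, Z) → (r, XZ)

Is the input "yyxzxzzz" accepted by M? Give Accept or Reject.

Reject

(p, yyxzxzzz, Z)
  read y, top Z: go to r, push XZ → (r, yxzxzzz, XZ)
  read y, top X: go to q, push X → (q, xzxzzz, XZ)
  read x, top X: go to q, push XX → (q, zxzzz, XXZ)
  read z, top X: go to q, push ε → (q, xzzz, XZ)
  read x, top X: go to q, push XX → (q, zzz, XXZ)
  read z, top X: go to q, push ε → (q, zz, XZ)
  read z, top X: go to q, push ε → (q, z, Z)
  read z, top Z: go to r, push XZ → (r, ε, XZ)
All input consumed; state r ∉ F and no further ε-move applies.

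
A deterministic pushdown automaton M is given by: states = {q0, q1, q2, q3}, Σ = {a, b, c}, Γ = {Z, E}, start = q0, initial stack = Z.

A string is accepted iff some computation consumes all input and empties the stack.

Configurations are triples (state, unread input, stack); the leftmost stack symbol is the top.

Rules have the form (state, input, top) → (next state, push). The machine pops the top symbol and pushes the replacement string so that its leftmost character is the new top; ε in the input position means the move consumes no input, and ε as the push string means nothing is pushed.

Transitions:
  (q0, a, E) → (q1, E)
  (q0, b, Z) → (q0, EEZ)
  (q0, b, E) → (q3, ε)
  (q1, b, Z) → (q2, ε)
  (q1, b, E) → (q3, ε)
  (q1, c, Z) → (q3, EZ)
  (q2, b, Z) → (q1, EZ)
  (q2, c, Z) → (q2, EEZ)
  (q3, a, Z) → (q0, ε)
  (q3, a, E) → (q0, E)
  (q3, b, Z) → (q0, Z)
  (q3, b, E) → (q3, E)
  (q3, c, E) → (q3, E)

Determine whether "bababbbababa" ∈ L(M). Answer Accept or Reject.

(q0, bababbbababa, Z)
  read b, top Z: go to q0, push EEZ → (q0, ababbbababa, EEZ)
  read a, top E: go to q1, push E → (q1, babbbababa, EEZ)
  read b, top E: go to q3, push ε → (q3, abbbababa, EZ)
  read a, top E: go to q0, push E → (q0, bbbababa, EZ)
  read b, top E: go to q3, push ε → (q3, bbababa, Z)
  read b, top Z: go to q0, push Z → (q0, bababa, Z)
  read b, top Z: go to q0, push EEZ → (q0, ababa, EEZ)
  read a, top E: go to q1, push E → (q1, baba, EEZ)
  read b, top E: go to q3, push ε → (q3, aba, EZ)
  read a, top E: go to q0, push E → (q0, ba, EZ)
  read b, top E: go to q3, push ε → (q3, a, Z)
  read a, top Z: go to q0, push ε → (q0, ε, ε)
All input consumed and the stack is empty.

Accept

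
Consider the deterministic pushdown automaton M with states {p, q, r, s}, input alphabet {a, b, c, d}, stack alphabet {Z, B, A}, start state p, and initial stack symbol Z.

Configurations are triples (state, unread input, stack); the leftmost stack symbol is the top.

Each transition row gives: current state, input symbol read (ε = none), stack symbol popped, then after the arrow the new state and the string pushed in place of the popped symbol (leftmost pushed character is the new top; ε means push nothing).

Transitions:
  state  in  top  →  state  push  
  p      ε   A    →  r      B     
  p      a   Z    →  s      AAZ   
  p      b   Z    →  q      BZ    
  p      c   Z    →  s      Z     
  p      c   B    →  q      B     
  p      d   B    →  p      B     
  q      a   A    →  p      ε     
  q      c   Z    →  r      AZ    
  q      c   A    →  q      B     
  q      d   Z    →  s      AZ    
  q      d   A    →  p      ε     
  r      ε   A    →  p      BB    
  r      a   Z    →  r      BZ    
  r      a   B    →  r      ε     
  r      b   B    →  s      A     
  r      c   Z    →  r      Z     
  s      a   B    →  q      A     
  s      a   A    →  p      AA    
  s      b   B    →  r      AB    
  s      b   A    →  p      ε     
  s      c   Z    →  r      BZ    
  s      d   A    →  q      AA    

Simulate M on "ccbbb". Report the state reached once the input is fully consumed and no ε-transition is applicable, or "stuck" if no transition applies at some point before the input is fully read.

q

(p, ccbbb, Z) ⊢ (s, cbbb, Z) ⊢ (r, bbb, BZ) ⊢ (s, bb, AZ) ⊢ (p, b, Z) ⊢ (q, ε, BZ)
All input consumed; M is in state q.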